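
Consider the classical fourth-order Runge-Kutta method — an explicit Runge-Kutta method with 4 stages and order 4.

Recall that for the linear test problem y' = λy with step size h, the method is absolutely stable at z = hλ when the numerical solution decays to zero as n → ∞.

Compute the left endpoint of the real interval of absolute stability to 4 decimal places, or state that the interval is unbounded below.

z* = -2.7853.

On y'=λy, z=hλ:
  order 4, 4-stage ⇒ R(z)=1+z+z^2/2+z^3/6+z^4/24
  (e.g. R(-1.55)=0.27110, |R|=0.27110)

Find x<0 with |R(x)|<1.
x=-1.55: |R|=0.2711
|R(-3.14)|=1.6804 |R(-1.79)|=0.2839 |R(-0.6)|=0.5494
Bisect:
  x_lo=-3.4724 |R|=2.6359  x_hi=-0.1057 |R|=0.8997
  mid=-1.78903 |R|=0.28378 →hi
  mid=-2.63070 |R|=0.79086 →hi
  mid=-3.05153 |R|=1.48143 →lo
  mid=-2.84112 |R|=1.08748 →lo
  mid=-2.73591 |R|=0.92806 →hi
  mid=-2.78851 |R|=1.00486 →lo
  mid=-2.76221 |R|=0.96575 →hi
  mid=-2.77536 |R|=0.98513 →hi
  ...
  [-2.78543,-2.78522] ⇒ x*=-2.7853
So |R|<1 on (-2.7853, 0).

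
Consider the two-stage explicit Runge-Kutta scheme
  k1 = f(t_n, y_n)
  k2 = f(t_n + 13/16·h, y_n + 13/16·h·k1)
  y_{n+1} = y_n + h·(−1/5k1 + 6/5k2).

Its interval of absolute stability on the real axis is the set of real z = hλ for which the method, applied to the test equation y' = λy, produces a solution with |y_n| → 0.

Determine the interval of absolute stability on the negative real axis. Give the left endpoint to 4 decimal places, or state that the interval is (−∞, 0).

With y'=λy (z=hλ):
  k1=λy_n ⇒ h·k1=z·y_n;  k2=λ(1+13/16z)y_n ⇒ h·k2=z(1+13/16z)y_n
  y_{n+1}/y_n = 1 − 1/5z + 6/5z(1+13/16z) = 1 + z + 39/40z²
  Hence R(z) = 1 + z + 39/40z².

Boundary: |R(x)|=1, x<0.
x=-0.92: |R|=0.9052
R=1: x+39/40x²=0 ⇒ x=−40/39=-1.0256; min R=1−1/(4·39/40)=0.7436>−1
Confirm numerically:
  x=-0.855: |R|=0.85775 <1
  x=-0.711: |R|=0.78188 <1
  x=-0.657: |R|=0.76386 <1
  x=-0.653: |R|=0.76275 <1
  x=-1.620: |R|=1.93879 >1
  x=-1.616: |R|=1.93017 >1
  x=-1.334: |R|=1.40107 >1
Stable set (-1.0256, 0).

z∈(-1.0256,0).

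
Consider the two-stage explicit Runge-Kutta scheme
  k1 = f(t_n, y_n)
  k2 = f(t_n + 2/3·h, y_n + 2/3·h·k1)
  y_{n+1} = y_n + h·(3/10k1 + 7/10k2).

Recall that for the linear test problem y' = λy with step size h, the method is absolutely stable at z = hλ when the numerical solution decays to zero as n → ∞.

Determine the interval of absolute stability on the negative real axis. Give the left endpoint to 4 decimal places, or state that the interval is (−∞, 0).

On y'=λy, z=hλ:
  k1=λy_n ⇒ h·k1=z·y_n;  k2=λ(1+2/3z)y_n ⇒ h·k2=z(1+2/3z)y_n
  y_{n+1}/y_n = 1 + 3/10z + 7/10z(1+2/3z) = 1 + z + 7/15z²
  R(z) = 1 + z + 7/15z².

Solve |R(x)|<1 on ℝ⁻.
x=-0.44: |R|=0.6503
R=1: x+7/15x²=0 ⇒ x=−15/7=-2.1429; min R=1−1/(4·7/15)=0.4643>−1
Confirm numerically:
  x=-2.120: |R|=0.97739 <1
  x=-1.509: |R|=0.55364 <1
  x=-1.165: |R|=0.46837 <1
  x=-0.939: |R|=0.47247 <1
  x=-2.627: |R|=1.59353 >1
  x=-2.399: |R|=1.28676 >1
So |R|<1 on (-2.1429, 0).

z∈(-2.1429,0).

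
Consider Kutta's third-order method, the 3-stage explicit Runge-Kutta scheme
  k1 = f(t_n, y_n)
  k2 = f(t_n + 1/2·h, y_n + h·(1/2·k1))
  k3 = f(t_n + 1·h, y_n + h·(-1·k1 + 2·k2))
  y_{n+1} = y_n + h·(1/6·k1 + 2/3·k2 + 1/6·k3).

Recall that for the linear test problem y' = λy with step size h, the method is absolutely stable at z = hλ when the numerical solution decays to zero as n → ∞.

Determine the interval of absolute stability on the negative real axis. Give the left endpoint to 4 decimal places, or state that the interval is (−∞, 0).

(-2.5127, 0).

Test eqn y'=λy, z=hλ:
  order 3, 3-stage ⇒ R(z)=1+z+z^2/2+z^3/6
  (e.g. R(-0.47)=0.62315, |R|=0.62315)

Solve |R(x)|<1 on ℝ⁻.
x=-0.47: |R|=0.6231
|R(-2.51)|=0.9955 |R(-2.35)|=0.7517 |R(-1.03)|=0.3183
Bisect:
  x_lo=-3.1326 |R|=2.3496  x_hi=-0.3009 |R|=0.7398
  mid=-1.71676 |R|=0.08642 →hi
  mid=-2.42470 |R|=0.86099 →hi
  mid=-2.77868 |R|=1.49387 →lo
  mid=-2.60169 |R|=1.15234 →lo
  mid=-2.51320 |R|=1.00074 →lo
  mid=-2.46895 |R|=0.92943 →hi
  mid=-2.49107 |R|=0.96472 →hi
  mid=-2.50214 |R|=0.98264 →hi
  ...
  [-2.51285,-2.51268] ⇒ x*=-2.5127
So |R|<1 on (-2.5127, 0).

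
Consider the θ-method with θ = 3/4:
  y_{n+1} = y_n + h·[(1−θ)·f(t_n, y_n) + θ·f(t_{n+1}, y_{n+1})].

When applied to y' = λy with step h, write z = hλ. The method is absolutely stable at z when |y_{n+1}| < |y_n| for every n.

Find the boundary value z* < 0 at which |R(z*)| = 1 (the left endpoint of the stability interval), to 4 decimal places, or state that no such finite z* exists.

unbounded; (−∞, 0).

On y'=λy, z=hλ:
  y_{n+1} = y_n + z·[1/4·y_n + 3/4·y_{n+1}] ⇒ (1 − 3/4z)y_{n+1} = (1 + 1/4z)y_n
  so R(z) = (1 + 1/4z)/(1 − 3/4z).

Boundary: |R(x)|=1, x<0.
x=-1.18: |R|=0.3740
x=-2: |R|=0.2000
x=-10: |R|=0.1765
x=-100: |R|=0.3158
θ=3/4≥1/2 ⇒ |1+1/4x|<|1−3/4x| ∀x<0 ⇒ stable on all of ℝ⁻.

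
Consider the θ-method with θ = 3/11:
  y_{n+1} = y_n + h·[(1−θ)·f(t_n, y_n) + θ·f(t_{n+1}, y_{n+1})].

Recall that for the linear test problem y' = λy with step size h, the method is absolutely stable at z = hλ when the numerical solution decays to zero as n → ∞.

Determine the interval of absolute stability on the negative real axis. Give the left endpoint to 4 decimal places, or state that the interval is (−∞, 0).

(-4.4000, 0).

Set f=λy, z=hλ:
  y_{n+1} = y_n + z·[8/11·y_n + 3/11·y_{n+1}] ⇒ (1 − 3/11z)y_{n+1} = (1 + 8/11z)y_n
  Hence R(z) = (1 + 8/11z)/(1 − 3/11z).

Find x<0 with |R(x)|<1.
x=-1.01: |R|=0.2081
R=−1: 1+8/11x = −1+3/11x ⇒ -5/11x=2 ⇒ x=2/(-5/11)=-4.4000
Confirm numerically:
  x=-4.059: |R|=0.92644 <1
  x=-3.667: |R|=0.83342 <1
  x=-2.745: |R|=0.56979 <1
  x=-4.963: |R|=1.10873 >1
  x=-4.858: |R|=1.08954 >1
  x=-4.778: |R|=1.07460 >1
Stable set (-4.4000, 0).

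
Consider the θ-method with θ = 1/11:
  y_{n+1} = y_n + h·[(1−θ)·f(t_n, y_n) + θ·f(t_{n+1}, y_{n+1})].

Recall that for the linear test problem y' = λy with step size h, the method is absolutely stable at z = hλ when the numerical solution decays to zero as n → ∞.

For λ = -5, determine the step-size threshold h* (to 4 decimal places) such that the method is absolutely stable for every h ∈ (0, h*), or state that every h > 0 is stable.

On y'=λy, z=hλ:
  y_{n+1} = y_n + z·[10/11·y_n + 1/11·y_{n+1}] ⇒ (1 − 1/11z)y_{n+1} = (1 + 10/11z)y_n
  so R(z) = (1 + 10/11z)/(1 − 1/11z).

Boundary: |R(x)|=1, x<0.
x=-0.39: |R|=0.6234
R=−1: 1+10/11x = −1+1/11x ⇒ -9/11x=2 ⇒ x=2/(-9/11)=-2.4444
Confirm numerically:
  x=-2.228: |R|=0.85274 <1
  x=-1.639: |R|=0.42646 <1
  x=-1.450: |R|=0.28112 <1
  x=-2.587: |R|=1.09443 >1
  x=-2.507: |R|=1.04168 >1
So |R|<1 on (-2.4444, 0).

(-2.4444,0); λ=-5 ⇒ h* = (22/9)/5 = 0.4889.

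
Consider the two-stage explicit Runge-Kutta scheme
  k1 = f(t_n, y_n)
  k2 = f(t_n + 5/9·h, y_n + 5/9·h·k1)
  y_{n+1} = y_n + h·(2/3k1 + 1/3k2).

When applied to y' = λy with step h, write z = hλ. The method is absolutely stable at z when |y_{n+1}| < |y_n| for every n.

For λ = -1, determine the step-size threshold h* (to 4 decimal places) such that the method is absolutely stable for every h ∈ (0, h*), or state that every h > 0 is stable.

With y'=λy (z=hλ):
  k1=λy_n ⇒ h·k1=z·y_n;  k2=λ(1+5/9z)y_n ⇒ h·k2=z(1+5/9z)y_n
  y_{n+1}/y_n = 1 + 2/3z + 1/3z(1+5/9z) = 1 + z + 5/27z²
  R(z) = 1 + z + 5/27z².

Solve |R(x)|<1 on ℝ⁻.
x=-0.43: |R|=0.6042
R=1: x+5/27x²=0 ⇒ x=−27/5=-5.4000; min R=1−1/(4·5/27)=-0.3500>−1
Confirm numerically:
  x=-5.116: |R|=0.73094 <1
  x=-4.307: |R|=0.12823 <1
  x=-4.147: |R|=0.03774 <1
  x=-5.990: |R|=1.65446 >1
  x=-5.547: |R|=1.15100 >1
Stable set (-5.4000, 0).

(-5.4000,0); λ=-1 ⇒ h* = (27/5)/1 = 5.4000.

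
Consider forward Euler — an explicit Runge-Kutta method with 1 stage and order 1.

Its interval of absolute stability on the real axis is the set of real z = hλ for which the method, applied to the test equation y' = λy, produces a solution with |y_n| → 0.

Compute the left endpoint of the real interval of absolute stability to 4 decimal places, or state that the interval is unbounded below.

With y'=λy (z=hλ):
  order 1, 1-stage ⇒ R(z)=1+z
  (e.g. R(-0.34)=0.66000, |R|=0.66000)

Find x<0 with |R(x)|<1.
x=-0.34: |R|=0.6600
|R(-1.82)|=0.8200 |R(-1.12)|=0.1200 |R(-0.56)|=0.4400
Bisect:
  x_lo=-2.6602 |R|=1.6602  x_hi=-0.3863 |R|=0.6137
  mid=-1.52325 |R|=0.52325 →hi
  mid=-2.09174 |R|=1.09174 →lo
  mid=-1.80750 |R|=0.80750 →hi
  mid=-1.94962 |R|=0.94962 →hi
  mid=-2.02068 |R|=1.02068 →lo
  mid=-1.98515 |R|=0.98515 →hi
  mid=-2.00292 |R|=1.00292 →lo
  mid=-1.99403 |R|=0.99403 →hi
  ...
  [-2.00000,-1.99986] ⇒ x*=-2.0000
So |R|<1 on (-2.0000, 0).

left endpoint -2.0000.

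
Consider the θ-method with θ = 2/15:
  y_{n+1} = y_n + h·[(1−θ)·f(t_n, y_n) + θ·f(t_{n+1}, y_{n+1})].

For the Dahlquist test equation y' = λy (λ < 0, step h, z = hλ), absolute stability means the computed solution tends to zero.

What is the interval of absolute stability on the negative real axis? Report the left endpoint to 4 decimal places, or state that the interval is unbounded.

Test eqn y'=λy, z=hλ:
  y_{n+1} = y_n + z·[13/15·y_n + 2/15·y_{n+1}] ⇒ (1 − 2/15z)y_{n+1} = (1 + 13/15z)y_n
  Hence R(z) = (1 + 13/15z)/(1 − 2/15z).

Solve |R(x)|<1 on ℝ⁻.
x=-0.8: |R|=0.2771
R=−1: 1+13/15x = −1+2/15x ⇒ -11/15x=2 ⇒ x=2/(-11/15)=-2.7273
Confirm numerically:
  x=-2.468: |R|=0.85694 <1
  x=-1.940: |R|=0.54131 <1
  x=-1.144: |R|=0.00740 <1
  x=-2.968: |R|=1.12648 >1
  x=-2.886: |R|=1.08406 >1
So |R|<1 on (-2.7273, 0).

z∈(-2.7273,0).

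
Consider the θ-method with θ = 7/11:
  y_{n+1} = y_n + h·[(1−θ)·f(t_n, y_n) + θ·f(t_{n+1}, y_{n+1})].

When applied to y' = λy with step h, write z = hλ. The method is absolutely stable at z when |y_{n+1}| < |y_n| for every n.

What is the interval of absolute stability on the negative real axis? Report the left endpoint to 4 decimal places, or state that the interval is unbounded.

(−∞, 0) — no finite endpoint.

On y'=λy, z=hλ:
  y_{n+1} = y_n + z·[4/11·y_n + 7/11·y_{n+1}] ⇒ (1 − 7/11z)y_{n+1} = (1 + 4/11z)y_n
  Hence R(z) = (1 + 4/11z)/(1 − 7/11z).

Solve |R(x)|<1 on ℝ⁻.
x=-0.45: |R|=0.6502
x=-2: |R|=0.1200
x=-10: |R|=0.3580
x=-100: |R|=0.5471
θ=7/11≥1/2 ⇒ |1+4/11x|<|1−7/11x| ∀x<0 ⇒ interval (−∞,0).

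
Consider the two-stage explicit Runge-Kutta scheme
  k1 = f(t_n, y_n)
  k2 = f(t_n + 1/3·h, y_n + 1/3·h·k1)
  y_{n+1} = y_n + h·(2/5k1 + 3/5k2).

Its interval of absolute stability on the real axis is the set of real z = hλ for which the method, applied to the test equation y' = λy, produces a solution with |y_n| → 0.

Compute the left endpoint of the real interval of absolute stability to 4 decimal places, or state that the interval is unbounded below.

left endpoint -5.0000.

On y'=λy, z=hλ:
  k1=λy_n ⇒ h·k1=z·y_n;  k2=λ(1+1/3z)y_n ⇒ h·k2=z(1+1/3z)y_n
  y_{n+1}/y_n = 1 + 2/5z + 3/5z(1+1/3z) = 1 + z + 1/5z²
  so R(z) = 1 + z + 1/5z².

Find x<0 with |R(x)|<1.
x=-0.72: |R|=0.3837
R=1: x+1/5x²=0 ⇒ x=−5=-5.0000; min R=1−1/(4·1/5)=-0.2500>−1
Confirm numerically:
  x=-4.544: |R|=0.58559 <1
  x=-3.522: |R|=0.04110 <1
  x=-2.785: |R|=0.23375 <1
  x=-2.624: |R|=0.24692 <1
  x=-5.368: |R|=1.39508 >1
  x=-5.277: |R|=1.29235 >1
Stable set (-5.0000, 0).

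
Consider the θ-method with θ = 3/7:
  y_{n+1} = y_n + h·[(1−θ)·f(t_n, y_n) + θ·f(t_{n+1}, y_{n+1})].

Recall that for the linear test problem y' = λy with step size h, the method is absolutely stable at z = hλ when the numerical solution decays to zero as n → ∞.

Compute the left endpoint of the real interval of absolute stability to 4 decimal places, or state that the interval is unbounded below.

On y'=λy, z=hλ:
  y_{n+1} = y_n + z·[4/7·y_n + 3/7·y_{n+1}] ⇒ (1 − 3/7z)y_{n+1} = (1 + 4/7z)y_n
  R(z) = (1 + 4/7z)/(1 − 3/7z).

Boundary: |R(x)|=1, x<0.
x=-1.62: |R|=0.0438
R=−1: 1+4/7x = −1+3/7x ⇒ -1/7x=2 ⇒ x=2/(-1/7)=-14.0000
Confirm numerically:
  x=-12.337: |R|=0.96221 <1
  x=-8.914: |R|=0.84927 <1
  x=-6.012: |R|=0.68094 <1
  x=-14.526: |R|=1.01040 >1
  x=-14.344: |R|=1.00688 >1
Stable set (-14.0000, 0).

left endpoint -14.0000.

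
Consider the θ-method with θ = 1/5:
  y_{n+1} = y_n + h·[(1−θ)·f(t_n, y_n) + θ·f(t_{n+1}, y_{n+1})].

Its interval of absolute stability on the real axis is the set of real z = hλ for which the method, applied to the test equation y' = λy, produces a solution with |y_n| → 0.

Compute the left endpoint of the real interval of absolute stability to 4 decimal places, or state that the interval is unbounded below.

Test eqn y'=λy, z=hλ:
  y_{n+1} = y_n + z·[4/5·y_n + 1/5·y_{n+1}] ⇒ (1 − 1/5z)y_{n+1} = (1 + 4/5z)y_n
  Hence R(z) = (1 + 4/5z)/(1 − 1/5z).

Solve |R(x)|<1 on ℝ⁻.
x=-0.8: |R|=0.3103
R=−1: 1+4/5x = −1+1/5x ⇒ -3/5x=2 ⇒ x=2/(-3/5)=-3.3333
Confirm numerically:
  x=-3.133: |R|=0.92610 <1
  x=-3.120: |R|=0.92118 <1
  x=-2.430: |R|=0.63526 <1
  x=-3.857: |R|=1.17737 >1
  x=-3.494: |R|=1.05675 >1
Interval (-3.3333, 0).

z* = -3.3333.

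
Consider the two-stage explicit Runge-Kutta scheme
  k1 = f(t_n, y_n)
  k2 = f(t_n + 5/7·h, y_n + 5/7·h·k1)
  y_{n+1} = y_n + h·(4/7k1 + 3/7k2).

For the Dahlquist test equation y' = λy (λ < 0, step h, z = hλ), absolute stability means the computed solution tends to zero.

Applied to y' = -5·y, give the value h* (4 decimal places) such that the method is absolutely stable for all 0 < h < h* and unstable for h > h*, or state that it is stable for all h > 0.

On y'=λy, z=hλ:
  k1=λy_n ⇒ h·k1=z·y_n;  k2=λ(1+5/7z)y_n ⇒ h·k2=z(1+5/7z)y_n
  y_{n+1}/y_n = 1 + 4/7z + 3/7z(1+5/7z) = 1 + z + 15/49z²
  so R(z) = 1 + z + 15/49z².

Find x<0 with |R(x)|<1.
x=-0.93: |R|=0.3348
R=1: x+15/49x²=0 ⇒ x=−49/15=-3.2667; min R=1−1/(4·15/49)=0.1833>−1
Confirm numerically:
  x=-2.736: |R|=0.55554 <1
  x=-2.518: |R|=0.42292 <1
  x=-2.499: |R|=0.41273 <1
  x=-2.074: |R|=0.24278 <1
  x=-3.697: |R|=1.48702 >1
  x=-3.401: |R|=1.13986 >1
  x=-3.382: |R|=1.11941 >1
Stable set (-3.2667, 0).

(-3.2667,0); λ=-5 ⇒ h* = (49/15)/5 = 0.6533.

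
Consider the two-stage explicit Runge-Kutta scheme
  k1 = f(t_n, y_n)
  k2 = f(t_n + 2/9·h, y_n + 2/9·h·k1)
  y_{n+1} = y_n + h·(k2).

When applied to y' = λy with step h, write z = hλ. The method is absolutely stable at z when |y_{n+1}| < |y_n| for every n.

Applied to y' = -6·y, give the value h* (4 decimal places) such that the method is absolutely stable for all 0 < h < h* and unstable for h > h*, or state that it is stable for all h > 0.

Test eqn y'=λy, z=hλ:
  k1=λy_n ⇒ h·k1=z·y_n;  k2=λ(1+2/9z)y_n ⇒ h·k2=z(1+2/9z)y_n
  y_{n+1}/y_n = 1 + z(1+2/9z) = 1 + z + 2/9z²
  R(z) = 1 + z + 2/9z².

Need |R(x)|<1, x<0.
x=-1.75: |R|=0.0694
R=1: x+2/9x²=0 ⇒ x=−9/2=-4.5000; min R=1−1/(4·2/9)=-0.1250>−1
Confirm numerically:
  x=-3.755: |R|=0.37834 <1
  x=-3.637: |R|=0.30250 <1
  x=-3.602: |R|=0.28120 <1
  x=-2.525: |R|=0.10819 <1
  x=-4.765: |R|=1.28061 >1
  x=-4.698: |R|=1.20671 >1
Interval (-4.5000, 0).

(-4.5000,0); λ=-6 ⇒ h* = (9/2)/6 = 0.7500.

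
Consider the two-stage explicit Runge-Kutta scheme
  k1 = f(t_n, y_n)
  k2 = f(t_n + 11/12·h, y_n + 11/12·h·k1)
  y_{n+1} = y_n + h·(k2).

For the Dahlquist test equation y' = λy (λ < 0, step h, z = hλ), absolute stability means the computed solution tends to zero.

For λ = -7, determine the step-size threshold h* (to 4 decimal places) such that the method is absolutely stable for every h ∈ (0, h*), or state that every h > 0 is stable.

Test eqn y'=λy, z=hλ:
  k1=λy_n ⇒ h·k1=z·y_n;  k2=λ(1+11/12z)y_n ⇒ h·k2=z(1+11/12z)y_n
  y_{n+1}/y_n = 1 + z(1+11/12z) = 1 + z + 11/12z²
  Hence R(z) = 1 + z + 11/12z².

Need |R(x)|<1, x<0.
x=-0.98: |R|=0.9004
R=1: x+11/12x²=0 ⇒ x=−12/11=-1.0909; min R=1−1/(4·11/12)=0.7273>−1
Confirm numerically:
  x=-0.929: |R|=0.86212 <1
  x=-0.881: |R|=0.83048 <1
  x=-0.720: |R|=0.75520 <1
  x=-0.490: |R|=0.73009 <1
  x=-1.536: |R|=1.62669 >1
  x=-1.165: |R|=1.07912 >1
So |R|<1 on (-1.0909, 0).

(-1.0909,0); λ=-7 ⇒ h* = (12/11)/7 = 0.1558.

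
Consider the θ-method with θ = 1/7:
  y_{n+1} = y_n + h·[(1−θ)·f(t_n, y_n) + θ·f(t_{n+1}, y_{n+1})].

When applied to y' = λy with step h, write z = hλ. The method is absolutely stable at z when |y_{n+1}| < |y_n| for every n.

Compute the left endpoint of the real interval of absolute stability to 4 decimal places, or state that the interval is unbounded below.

left endpoint -2.8000.

Set f=λy, z=hλ:
  y_{n+1} = y_n + z·[6/7·y_n + 1/7·y_{n+1}] ⇒ (1 − 1/7z)y_{n+1} = (1 + 6/7z)y_n
  Hence R(z) = (1 + 6/7z)/(1 − 1/7z).

Need |R(x)|<1, x<0.
x=-1.17: |R|=0.0024
R=−1: 1+6/7x = −1+1/7x ⇒ -5/7x=2 ⇒ x=2/(-5/7)=-2.8000
Confirm numerically:
  x=-2.766: |R|=0.98259 <1
  x=-2.505: |R|=0.84482 <1
  x=-2.424: |R|=0.80051 <1
  x=-1.475: |R|=0.21829 <1
  x=-3.130: |R|=1.16288 >1
  x=-3.098: |R|=1.14755 >1
  x=-2.952: |R|=1.07637 >1
So |R|<1 on (-2.8000, 0).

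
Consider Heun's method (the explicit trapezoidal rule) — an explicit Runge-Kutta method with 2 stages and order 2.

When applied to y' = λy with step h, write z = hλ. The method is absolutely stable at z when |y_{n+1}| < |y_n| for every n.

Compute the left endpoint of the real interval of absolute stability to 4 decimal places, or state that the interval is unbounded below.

left endpoint -2.0000.

With y'=λy (z=hλ):
  order 2, 2-stage ⇒ R(z)=1+z+z^2/2
  (e.g. R(-1.29)=0.54205, |R|=0.54205)

Boundary: |R(x)|=1, x<0.
x=-1.29: |R|=0.5421
|R(-1.82)|=0.8362 |R(-1.45)|=0.6013 |R(-1.32)|=0.5512
Bisect:
  x_lo=-2.4542 |R|=1.5573  x_hi=-0.2271 |R|=0.7987
  mid=-1.34063 |R|=0.55802 →hi
  mid=-1.89741 |R|=0.90267 →hi
  mid=-2.17579 |R|=1.19124 →lo
  mid=-2.03660 |R|=1.03727 →lo
  mid=-1.96700 |R|=0.96755 →hi
  mid=-2.00180 |R|=1.00180 →lo
  mid=-1.98440 |R|=0.98452 →hi
  mid=-1.99310 |R|=0.99312 →hi
  mid=-1.99745 |R|=0.99745 →hi
  ...
  [-2.00003,-1.99990] ⇒ x*=-2.0000
Interval (-2.0000, 0).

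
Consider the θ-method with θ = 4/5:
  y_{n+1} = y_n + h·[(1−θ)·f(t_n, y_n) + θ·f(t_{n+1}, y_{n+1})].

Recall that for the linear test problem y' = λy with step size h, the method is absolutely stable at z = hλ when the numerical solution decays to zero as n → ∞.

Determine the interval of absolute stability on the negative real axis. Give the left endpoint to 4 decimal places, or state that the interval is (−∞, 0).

With y'=λy (z=hλ):
  y_{n+1} = y_n + z·[1/5·y_n + 4/5·y_{n+1}] ⇒ (1 − 4/5z)y_{n+1} = (1 + 1/5z)y_n
  R(z) = (1 + 1/5z)/(1 − 4/5z).

Need |R(x)|<1, x<0.
x=-1.1: |R|=0.4149
x=-2: |R|=0.2308
x=-10: |R|=0.1111
x=-100: |R|=0.2346
θ=4/5≥1/2 ⇒ |1+1/5x|<|1−4/5x| ∀x<0 ⇒ interval (−∞,0).

(−∞, 0) — no finite endpoint.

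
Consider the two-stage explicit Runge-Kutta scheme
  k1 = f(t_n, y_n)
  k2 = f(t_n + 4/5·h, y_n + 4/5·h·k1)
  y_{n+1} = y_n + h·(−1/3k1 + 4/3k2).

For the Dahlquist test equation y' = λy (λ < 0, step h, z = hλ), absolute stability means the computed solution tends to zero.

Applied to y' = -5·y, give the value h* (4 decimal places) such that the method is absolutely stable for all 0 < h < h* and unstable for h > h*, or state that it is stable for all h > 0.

Set f=λy, z=hλ:
  k1=λy_n ⇒ h·k1=z·y_n;  k2=λ(1+4/5z)y_n ⇒ h·k2=z(1+4/5z)y_n
  y_{n+1}/y_n = 1 − 1/3z + 4/3z(1+4/5z) = 1 + z + 16/15z²
  ⇒ R(z) = 1 + z + 16/15z².

Boundary: |R(x)|=1, x<0.
x=-0.59: |R|=0.7813
R=1: x+16/15x²=0 ⇒ x=−15/16=-0.9375; min R=1−1/(4·16/15)=0.7656>−1
Confirm numerically:
  x=-0.723: |R|=0.83458 <1
  x=-0.537: |R|=0.77059 <1
  x=-0.408: |R|=0.76956 <1
  x=-0.385: |R|=0.77311 <1
  x=-1.142: |R|=1.24911 >1
  x=-1.090: |R|=1.17731 >1
  x=-1.068: |R|=1.14867 >1
Interval (-0.9375, 0).

(-0.9375,0); λ=-5 ⇒ h* = (15/16)/5 = 0.1875.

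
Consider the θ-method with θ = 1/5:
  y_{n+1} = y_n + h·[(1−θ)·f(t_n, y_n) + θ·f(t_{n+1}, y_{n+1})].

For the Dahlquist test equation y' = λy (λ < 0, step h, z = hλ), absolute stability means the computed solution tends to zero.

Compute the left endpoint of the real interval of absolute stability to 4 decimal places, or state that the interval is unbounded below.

left endpoint -3.3333.

With y'=λy (z=hλ):
  y_{n+1} = y_n + z·[4/5·y_n + 1/5·y_{n+1}] ⇒ (1 − 1/5z)y_{n+1} = (1 + 4/5z)y_n
  ⇒ R(z) = (1 + 4/5z)/(1 − 1/5z).

Need |R(x)|<1, x<0.
x=-1.09: |R|=0.1051
R=−1: 1+4/5x = −1+1/5x ⇒ -3/5x=2 ⇒ x=2/(-3/5)=-3.3333
Confirm numerically:
  x=-2.507: |R|=0.66977 <1
  x=-2.481: |R|=0.65820 <1
  x=-2.439: |R|=0.63933 <1
  x=-3.871: |R|=1.18183 >1
  x=-3.754: |R|=1.14416 >1
  x=-3.574: |R|=1.08421 >1
So |R|<1 on (-3.3333, 0).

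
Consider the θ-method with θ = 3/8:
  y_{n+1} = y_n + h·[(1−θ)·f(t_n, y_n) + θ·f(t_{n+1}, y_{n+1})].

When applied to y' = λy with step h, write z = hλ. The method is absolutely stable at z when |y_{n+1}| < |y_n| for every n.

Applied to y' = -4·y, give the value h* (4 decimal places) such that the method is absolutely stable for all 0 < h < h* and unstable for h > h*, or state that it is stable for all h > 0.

(-8.0000,0); λ=-4 ⇒ h* = (8)/4 = 2.0000.

On y'=λy, z=hλ:
  y_{n+1} = y_n + z·[5/8·y_n + 3/8·y_{n+1}] ⇒ (1 − 3/8z)y_{n+1} = (1 + 5/8z)y_n
  R(z) = (1 + 5/8z)/(1 − 3/8z).

Find x<0 with |R(x)|<1.
x=-1.37: |R|=0.0950
R=−1: 1+5/8x = −1+3/8x ⇒ -1/4x=2 ⇒ x=2/(-1/4)=-8.0000
Confirm numerically:
  x=-7.890: |R|=0.99305 <1
  x=-7.739: |R|=0.98328 <1
  x=-5.235: |R|=0.76672 <1
  x=-4.498: |R|=0.67414 <1
  x=-8.536: |R|=1.03190 >1
  x=-8.416: |R|=1.02502 >1
  x=-8.410: |R|=1.02468 >1
Stable set (-8.0000, 0).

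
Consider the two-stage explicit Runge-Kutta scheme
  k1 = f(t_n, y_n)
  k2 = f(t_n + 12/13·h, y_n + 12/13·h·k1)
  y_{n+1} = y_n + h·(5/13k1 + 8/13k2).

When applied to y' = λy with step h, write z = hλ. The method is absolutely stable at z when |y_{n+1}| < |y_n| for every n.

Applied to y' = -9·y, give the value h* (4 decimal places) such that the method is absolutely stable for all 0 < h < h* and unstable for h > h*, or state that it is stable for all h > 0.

Set f=λy, z=hλ:
  k1=λy_n ⇒ h·k1=z·y_n;  k2=λ(1+12/13z)y_n ⇒ h·k2=z(1+12/13z)y_n
  y_{n+1}/y_n = 1 + 5/13z + 8/13z(1+12/13z) = 1 + z + 96/169z²
  Hence R(z) = 1 + z + 96/169z².

Find x<0 with |R(x)|<1.
x=-0.61: |R|=0.6014
R=1: x+96/169x²=0 ⇒ x=−169/96=-1.7604; min R=1−1/(4·96/169)=0.5599>−1
Confirm numerically:
  x=-1.665: |R|=0.90976 <1
  x=-1.656: |R|=0.90178 <1
  x=-1.557: |R|=0.82009 <1
  x=-1.320: |R|=0.66977 <1
  x=-2.055: |R|=1.34388 >1
  x=-2.009: |R|=1.28369 >1
  x=-1.961: |R|=1.22344 >1
Stable set (-1.7604, 0).

(-1.7604,0); λ=-9 ⇒ h* = (169/96)/9 = 0.1956.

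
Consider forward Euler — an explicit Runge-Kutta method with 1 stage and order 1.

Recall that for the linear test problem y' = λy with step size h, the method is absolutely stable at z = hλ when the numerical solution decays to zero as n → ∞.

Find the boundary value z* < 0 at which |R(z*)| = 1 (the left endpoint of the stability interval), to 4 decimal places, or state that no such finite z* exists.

z* = -2.0000.

Set f=λy, z=hλ:
  order 1, 1-stage ⇒ R(z)=1+z
  (e.g. R(-0.38)=0.62000, |R|=0.62000)

Need |R(x)|<1, x<0.
x=-0.38: |R|=0.6200
|R(-1.08)|=0.0800 |R(-1.07)|=0.0700 |R(-0.73)|=0.2700
Bisect:
  x_lo=-2.4893 |R|=1.4893  x_hi=-0.1253 |R|=0.8747
  mid=-1.30730 |R|=0.30730 →hi
  mid=-1.89828 |R|=0.89828 →hi
  mid=-2.19377 |R|=1.19377 →lo
  mid=-2.04602 |R|=1.04602 →lo
  mid=-1.97215 |R|=0.97215 →hi
  mid=-2.00909 |R|=1.00909 →lo
  mid=-1.99062 |R|=0.99062 →hi
  ...
  [-2.00014,-2.00000] ⇒ x*=-2.0000
Stable set (-2.0000, 0).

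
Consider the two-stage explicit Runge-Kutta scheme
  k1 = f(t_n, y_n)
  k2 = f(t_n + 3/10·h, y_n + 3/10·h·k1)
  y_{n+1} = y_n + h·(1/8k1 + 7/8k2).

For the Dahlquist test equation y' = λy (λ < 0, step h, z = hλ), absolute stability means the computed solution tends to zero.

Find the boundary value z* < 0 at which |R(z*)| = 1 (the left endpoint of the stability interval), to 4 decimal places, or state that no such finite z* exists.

left endpoint -3.8095.

Test eqn y'=λy, z=hλ:
  k1=λy_n ⇒ h·k1=z·y_n;  k2=λ(1+3/10z)y_n ⇒ h·k2=z(1+3/10z)y_n
  y_{n+1}/y_n = 1 + 1/8z + 7/8z(1+3/10z) = 1 + z + 21/80z²
  so R(z) = 1 + z + 21/80z².

Solve |R(x)|<1 on ℝ⁻.
x=-1.21: |R|=0.1743
R=1: x+21/80x²=0 ⇒ x=−80/21=-3.8095; min R=1−1/(4·21/80)=0.0476>−1
Confirm numerically:
  x=-3.102: |R|=0.42388 <1
  x=-2.980: |R|=0.35111 <1
  x=-2.656: |R|=0.19576 <1
  x=-2.149: |R|=0.06328 <1
  x=-4.273: |R|=1.51986 >1
  x=-4.243: |R|=1.48280 >1
  x=-3.879: |R|=1.07074 >1
Interval (-3.8095, 0).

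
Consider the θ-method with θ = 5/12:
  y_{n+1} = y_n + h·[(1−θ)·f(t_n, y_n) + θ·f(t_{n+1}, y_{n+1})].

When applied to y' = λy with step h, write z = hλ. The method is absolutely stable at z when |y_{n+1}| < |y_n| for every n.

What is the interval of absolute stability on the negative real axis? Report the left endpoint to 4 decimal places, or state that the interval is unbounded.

Test eqn y'=λy, z=hλ:
  y_{n+1} = y_n + z·[7/12·y_n + 5/12·y_{n+1}] ⇒ (1 − 5/12z)y_{n+1} = (1 + 7/12z)y_n
  so R(z) = (1 + 7/12z)/(1 − 5/12z).

Find x<0 with |R(x)|<1.
x=-1.26: |R|=0.1738
R=−1: 1+7/12x = −1+5/12x ⇒ -1/6x=2 ⇒ x=2/(-1/6)=-12.0000
Confirm numerically:
  x=-9.355: |R|=0.91000 <1
  x=-8.085: |R|=0.85064 <1
  x=-7.764: |R|=0.83329 <1
  x=-7.470: |R|=0.81641 <1
  x=-12.134: |R|=1.00369 >1
  x=-12.050: |R|=1.00138 >1
So |R|<1 on (-12.0000, 0).

z∈(-12.0000,0).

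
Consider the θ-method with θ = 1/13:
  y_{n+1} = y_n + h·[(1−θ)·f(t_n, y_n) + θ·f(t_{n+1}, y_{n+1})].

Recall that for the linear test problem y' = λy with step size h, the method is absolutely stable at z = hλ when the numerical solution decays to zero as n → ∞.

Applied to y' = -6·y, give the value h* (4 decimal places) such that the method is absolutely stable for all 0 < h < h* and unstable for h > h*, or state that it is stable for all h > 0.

(-2.3636,0); λ=-6 ⇒ h* = (26/11)/6 = 0.3939.

On y'=λy, z=hλ:
  y_{n+1} = y_n + z·[12/13·y_n + 1/13·y_{n+1}] ⇒ (1 − 1/13z)y_{n+1} = (1 + 12/13z)y_n
  Hence R(z) = (1 + 12/13z)/(1 − 1/13z).

Solve |R(x)|<1 on ℝ⁻.
x=-1.37: |R|=0.2394
R=−1: 1+12/13x = −1+1/13x ⇒ -11/13x=2 ⇒ x=2/(-11/13)=-2.3636
Confirm numerically:
  x=-2.162: |R|=0.85371 <1
  x=-1.450: |R|=0.30450 <1
  x=-1.347: |R|=0.22053 <1
  x=-2.958: |R|=1.40970 >1
  x=-2.777: |R|=1.28820 >1
Stable set (-2.3636, 0).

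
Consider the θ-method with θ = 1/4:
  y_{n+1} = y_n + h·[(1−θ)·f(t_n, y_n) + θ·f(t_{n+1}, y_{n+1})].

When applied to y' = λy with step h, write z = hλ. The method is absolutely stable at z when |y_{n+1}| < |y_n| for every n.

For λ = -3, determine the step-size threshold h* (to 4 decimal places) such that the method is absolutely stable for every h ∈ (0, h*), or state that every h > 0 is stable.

(-4.0000,0); λ=-3 ⇒ h* = (4)/3 = 1.3333.

On y'=λy, z=hλ:
  y_{n+1} = y_n + z·[3/4·y_n + 1/4·y_{n+1}] ⇒ (1 − 1/4z)y_{n+1} = (1 + 3/4z)y_n
  Hence R(z) = (1 + 3/4z)/(1 − 1/4z).

Need |R(x)|<1, x<0.
x=-0.84: |R|=0.3058
R=−1: 1+3/4x = −1+1/4x ⇒ -1/2x=2 ⇒ x=2/(-1/2)=-4.0000
Confirm numerically:
  x=-3.298: |R|=0.80762 <1
  x=-2.960: |R|=0.70115 <1
  x=-2.842: |R|=0.66150 <1
  x=-2.690: |R|=0.60837 <1
  x=-4.541: |R|=1.12668 >1
  x=-4.198: |R|=1.04830 >1
  x=-4.192: |R|=1.04688 >1
Stable set (-4.0000, 0).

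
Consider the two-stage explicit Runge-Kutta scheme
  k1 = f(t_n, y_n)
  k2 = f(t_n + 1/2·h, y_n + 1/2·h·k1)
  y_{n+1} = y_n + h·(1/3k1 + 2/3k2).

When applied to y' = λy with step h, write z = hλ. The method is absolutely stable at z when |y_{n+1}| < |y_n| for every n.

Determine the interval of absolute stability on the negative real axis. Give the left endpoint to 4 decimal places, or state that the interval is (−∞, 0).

Test eqn y'=λy, z=hλ:
  k1=λy_n ⇒ h·k1=z·y_n;  k2=λ(1+1/2z)y_n ⇒ h·k2=z(1+1/2z)y_n
  y_{n+1}/y_n = 1 + 1/3z + 2/3z(1+1/2z) = 1 + z + 1/3z²
  R(z) = 1 + z + 1/3z².

Boundary: |R(x)|=1, x<0.
x=-1.2: |R|=0.2800
R=1: x+1/3x²=0 ⇒ x=−3=-3.0000; min R=1−1/(4·1/3)=0.2500>−1
Confirm numerically:
  x=-2.838: |R|=0.84675 <1
  x=-2.712: |R|=0.73965 <1
  x=-2.264: |R|=0.44457 <1
  x=-3.283: |R|=1.30970 >1
  x=-3.088: |R|=1.09058 >1
So |R|<1 on (-3.0000, 0).

z∈(-3.0000,0).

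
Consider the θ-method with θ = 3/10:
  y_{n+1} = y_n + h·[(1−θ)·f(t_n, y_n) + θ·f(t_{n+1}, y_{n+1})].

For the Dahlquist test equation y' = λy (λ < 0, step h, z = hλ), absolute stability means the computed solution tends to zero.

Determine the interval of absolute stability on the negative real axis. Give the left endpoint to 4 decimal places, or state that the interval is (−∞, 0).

z∈(-5.0000,0).

With y'=λy (z=hλ):
  y_{n+1} = y_n + z·[7/10·y_n + 3/10·y_{n+1}] ⇒ (1 − 3/10z)y_{n+1} = (1 + 7/10z)y_n
  so R(z) = (1 + 7/10z)/(1 − 3/10z).

Solve |R(x)|<1 on ℝ⁻.
x=-1.41: |R|=0.0091
R=−1: 1+7/10x = −1+3/10x ⇒ -2/5x=2 ⇒ x=2/(-2/5)=-5.0000
Confirm numerically:
  x=-4.050: |R|=0.82844 <1
  x=-3.456: |R|=0.69678 <1
  x=-3.310: |R|=0.66081 <1
  x=-2.729: |R|=0.50052 <1
  x=-5.519: |R|=1.07817 >1
  x=-5.429: |R|=1.06528 >1
  x=-5.173: |R|=1.02712 >1
Stable set (-5.0000, 0).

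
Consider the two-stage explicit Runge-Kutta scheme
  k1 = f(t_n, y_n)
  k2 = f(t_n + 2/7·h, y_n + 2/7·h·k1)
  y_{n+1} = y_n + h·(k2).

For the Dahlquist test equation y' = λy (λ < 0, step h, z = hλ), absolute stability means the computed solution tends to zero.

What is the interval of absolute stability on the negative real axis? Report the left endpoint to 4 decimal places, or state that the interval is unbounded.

Set f=λy, z=hλ:
  k1=λy_n ⇒ h·k1=z·y_n;  k2=λ(1+2/7z)y_n ⇒ h·k2=z(1+2/7z)y_n
  y_{n+1}/y_n = 1 + z(1+2/7z) = 1 + z + 2/7z²
  ⇒ R(z) = 1 + z + 2/7z².

Need |R(x)|<1, x<0.
x=-0.92: |R|=0.3218
R=1: x+2/7x²=0 ⇒ x=−7/2=-3.5000; min R=1−1/(4·2/7)=0.1250>−1
Confirm numerically:
  x=-3.338: |R|=0.84550 <1
  x=-3.326: |R|=0.83465 <1
  x=-1.639: |R|=0.12852 <1
  x=-1.556: |R|=0.13575 <1
  x=-3.895: |R|=1.43958 >1
  x=-3.623: |R|=1.12732 >1
  x=-3.588: |R|=1.09021 >1
Interval (-3.5000, 0).

(-3.5000, 0).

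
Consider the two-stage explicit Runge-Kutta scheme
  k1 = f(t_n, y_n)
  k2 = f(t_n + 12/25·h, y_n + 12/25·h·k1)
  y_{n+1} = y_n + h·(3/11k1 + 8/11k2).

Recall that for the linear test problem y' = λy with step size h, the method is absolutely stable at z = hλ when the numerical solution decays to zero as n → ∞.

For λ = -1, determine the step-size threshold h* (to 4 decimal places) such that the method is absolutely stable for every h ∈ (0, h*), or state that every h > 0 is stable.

(-2.8646,0); λ=-1 ⇒ h* = (275/96)/1 = 2.8646.

With y'=λy (z=hλ):
  k1=λy_n ⇒ h·k1=z·y_n;  k2=λ(1+12/25z)y_n ⇒ h·k2=z(1+12/25z)y_n
  y_{n+1}/y_n = 1 + 3/11z + 8/11z(1+12/25z) = 1 + z + 96/275z²
  Hence R(z) = 1 + z + 96/275z².

Need |R(x)|<1, x<0.
x=-1.27: |R|=0.2930
R=1: x+96/275x²=0 ⇒ x=−275/96=-2.8646; min R=1−1/(4·96/275)=0.2839>−1
Confirm numerically:
  x=-2.306: |R|=0.55034 <1
  x=-1.519: |R|=0.28648 <1
  x=-1.391: |R|=0.28445 <1
  x=-3.380: |R|=1.60815 >1
  x=-3.367: |R|=1.59054 >1
  x=-2.893: |R|=1.02870 >1
Interval (-2.8646, 0).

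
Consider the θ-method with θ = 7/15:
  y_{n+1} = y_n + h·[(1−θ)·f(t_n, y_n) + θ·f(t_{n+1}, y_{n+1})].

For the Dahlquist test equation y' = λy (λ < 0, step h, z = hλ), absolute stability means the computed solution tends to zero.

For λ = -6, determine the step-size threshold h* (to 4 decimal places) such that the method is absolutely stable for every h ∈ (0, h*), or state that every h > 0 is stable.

(-30.0000,0); λ=-6 ⇒ h* = (30)/6 = 5.0000.

On y'=λy, z=hλ:
  y_{n+1} = y_n + z·[8/15·y_n + 7/15·y_{n+1}] ⇒ (1 − 7/15z)y_{n+1} = (1 + 8/15z)y_n
  so R(z) = (1 + 8/15z)/(1 − 7/15z).

Find x<0 with |R(x)|<1.
x=-0.75: |R|=0.4444
R=−1: 1+8/15x = −1+7/15x ⇒ -1/15x=2 ⇒ x=2/(-1/15)=-30.0000
Confirm numerically:
  x=-28.598: |R|=0.99348 <1
  x=-26.988: |R|=0.98523 <1
  x=-22.133: |R|=0.95370 <1
  x=-17.803: |R|=0.91264 <1
  x=-30.536: |R|=1.00234 >1
  x=-30.337: |R|=1.00148 >1
  x=-30.134: |R|=1.00059 >1
So |R|<1 on (-30.0000, 0).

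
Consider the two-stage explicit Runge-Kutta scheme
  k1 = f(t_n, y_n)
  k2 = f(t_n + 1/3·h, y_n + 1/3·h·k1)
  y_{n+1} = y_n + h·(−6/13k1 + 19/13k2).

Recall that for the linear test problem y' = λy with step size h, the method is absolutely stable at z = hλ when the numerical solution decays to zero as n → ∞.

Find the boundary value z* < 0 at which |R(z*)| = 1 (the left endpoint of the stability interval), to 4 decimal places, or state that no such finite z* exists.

left endpoint -2.0526.

Set f=λy, z=hλ:
  k1=λy_n ⇒ h·k1=z·y_n;  k2=λ(1+1/3z)y_n ⇒ h·k2=z(1+1/3z)y_n
  y_{n+1}/y_n = 1 − 6/13z + 19/13z(1+1/3z) = 1 + z + 19/39z²
  so R(z) = 1 + z + 19/39z².

Solve |R(x)|<1 on ℝ⁻.
x=-1.23: |R|=0.5071
R=1: x+19/39x²=0 ⇒ x=−39/19=-2.0526; min R=1−1/(4·19/39)=0.4868>−1
Confirm numerically:
  x=-1.994: |R|=0.94304 <1
  x=-1.028: |R|=0.48684 <1
  x=-1.023: |R|=0.48685 <1
  x=-2.589: |R|=1.67653 >1
  x=-2.376: |R|=1.37431 >1
  x=-2.344: |R|=1.33273 >1
So |R|<1 on (-2.0526, 0).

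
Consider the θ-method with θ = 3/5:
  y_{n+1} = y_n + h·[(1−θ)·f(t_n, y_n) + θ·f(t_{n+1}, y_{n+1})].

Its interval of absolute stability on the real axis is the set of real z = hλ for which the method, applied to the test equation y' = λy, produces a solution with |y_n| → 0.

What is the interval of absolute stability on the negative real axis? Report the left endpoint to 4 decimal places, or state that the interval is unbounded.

With y'=λy (z=hλ):
  y_{n+1} = y_n + z·[2/5·y_n + 3/5·y_{n+1}] ⇒ (1 − 3/5z)y_{n+1} = (1 + 2/5z)y_n
  Hence R(z) = (1 + 2/5z)/(1 − 3/5z).

Solve |R(x)|<1 on ℝ⁻.
x=-1.56: |R|=0.1942
x=-2: |R|=0.0909
x=-10: |R|=0.4286
x=-100: |R|=0.6393
θ=3/5≥1/2 ⇒ |1+2/5x|<|1−3/5x| ∀x<0 ⇒ stable on all of ℝ⁻.

(−∞, 0) — no finite endpoint.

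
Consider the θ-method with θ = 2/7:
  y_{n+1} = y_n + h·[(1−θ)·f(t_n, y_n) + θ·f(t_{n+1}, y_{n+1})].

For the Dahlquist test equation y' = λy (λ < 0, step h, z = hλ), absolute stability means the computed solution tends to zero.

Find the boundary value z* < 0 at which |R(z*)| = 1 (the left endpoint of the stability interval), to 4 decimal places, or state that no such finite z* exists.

left endpoint -4.6667.

Test eqn y'=λy, z=hλ:
  y_{n+1} = y_n + z·[5/7·y_n + 2/7·y_{n+1}] ⇒ (1 − 2/7z)y_{n+1} = (1 + 5/7z)y_n
  ⇒ R(z) = (1 + 5/7z)/(1 − 2/7z).

Solve |R(x)|<1 on ℝ⁻.
x=-1.4: |R|=0.0000
R=−1: 1+5/7x = −1+2/7x ⇒ -3/7x=2 ⇒ x=2/(-3/7)=-4.6667
Confirm numerically:
  x=-3.573: |R|=0.76806 <1
  x=-2.689: |R|=0.52068 <1
  x=-2.513: |R|=0.46275 <1
  x=-2.295: |R|=0.38611 <1
  x=-4.729: |R|=1.01136 >1
  x=-4.704: |R|=1.00683 >1
Stable set (-4.6667, 0).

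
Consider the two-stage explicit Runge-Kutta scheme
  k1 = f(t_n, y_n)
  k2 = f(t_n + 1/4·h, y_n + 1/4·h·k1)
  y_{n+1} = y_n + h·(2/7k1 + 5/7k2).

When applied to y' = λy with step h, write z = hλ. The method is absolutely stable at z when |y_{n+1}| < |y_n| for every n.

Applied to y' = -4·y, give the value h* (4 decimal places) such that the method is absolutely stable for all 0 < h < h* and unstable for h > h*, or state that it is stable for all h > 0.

With y'=λy (z=hλ):
  k1=λy_n ⇒ h·k1=z·y_n;  k2=λ(1+1/4z)y_n ⇒ h·k2=z(1+1/4z)y_n
  y_{n+1}/y_n = 1 + 2/7z + 5/7z(1+1/4z) = 1 + z + 5/28z²
  so R(z) = 1 + z + 5/28z².

Boundary: |R(x)|=1, x<0.
x=-1.03: |R|=0.1594
R=1: x+5/28x²=0 ⇒ x=−28/5=-5.6000; min R=1−1/(4·5/28)=-0.4000>−1
Confirm numerically:
  x=-5.212: |R|=0.63888 <1
  x=-3.204: |R|=0.37085 <1
  x=-2.379: |R|=0.36835 <1
  x=-5.951: |R|=1.37300 >1
  x=-5.837: |R|=1.24703 >1
  x=-5.831: |R|=1.24053 >1
Stable set (-5.6000, 0).

(-5.6000,0); λ=-4 ⇒ h* = (28/5)/4 = 1.4000.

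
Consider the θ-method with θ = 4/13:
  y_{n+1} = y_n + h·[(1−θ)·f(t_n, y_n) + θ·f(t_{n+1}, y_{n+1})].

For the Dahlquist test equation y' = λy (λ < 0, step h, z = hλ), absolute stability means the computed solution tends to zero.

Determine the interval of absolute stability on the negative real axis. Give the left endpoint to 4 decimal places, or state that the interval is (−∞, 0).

Test eqn y'=λy, z=hλ:
  y_{n+1} = y_n + z·[9/13·y_n + 4/13·y_{n+1}] ⇒ (1 − 4/13z)y_{n+1} = (1 + 9/13z)y_n
  R(z) = (1 + 9/13z)/(1 − 4/13z).

Solve |R(x)|<1 on ℝ⁻.
x=-0.88: |R|=0.3075
R=−1: 1+9/13x = −1+4/13x ⇒ -5/13x=2 ⇒ x=2/(-5/13)=-5.2000
Confirm numerically:
  x=-2.730: |R|=0.48370 <1
  x=-2.346: |R|=0.36249 <1
  x=-2.297: |R|=0.34582 <1
  x=-5.739: |R|=1.07495 >1
  x=-5.677: |R|=1.06679 >1
  x=-5.662: |R|=1.06480 >1
Stable set (-5.2000, 0).

(-5.2000, 0).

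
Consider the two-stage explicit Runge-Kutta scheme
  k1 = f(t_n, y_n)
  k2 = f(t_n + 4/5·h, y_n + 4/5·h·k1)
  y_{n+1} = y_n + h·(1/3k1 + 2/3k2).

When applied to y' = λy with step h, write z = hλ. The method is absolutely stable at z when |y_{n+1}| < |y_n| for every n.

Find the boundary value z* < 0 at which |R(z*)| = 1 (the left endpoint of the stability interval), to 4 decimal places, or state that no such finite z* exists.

left endpoint -1.8750.

With y'=λy (z=hλ):
  k1=λy_n ⇒ h·k1=z·y_n;  k2=λ(1+4/5z)y_n ⇒ h·k2=z(1+4/5z)y_n
  y_{n+1}/y_n = 1 + 1/3z + 2/3z(1+4/5z) = 1 + z + 8/15z²
  so R(z) = 1 + z + 8/15z².

Boundary: |R(x)|=1, x<0.
x=-1.29: |R|=0.5975
R=1: x+8/15x²=0 ⇒ x=−15/8=-1.8750; min R=1−1/(4·8/15)=0.5312>−1
Confirm numerically:
  x=-1.554: |R|=0.73396 <1
  x=-1.444: |R|=0.66807 <1
  x=-1.043: |R|=0.53719 <1
  x=-0.857: |R|=0.53471 <1
  x=-2.367: |R|=1.62110 >1
  x=-2.249: |R|=1.44860 >1
Stable set (-1.8750, 0).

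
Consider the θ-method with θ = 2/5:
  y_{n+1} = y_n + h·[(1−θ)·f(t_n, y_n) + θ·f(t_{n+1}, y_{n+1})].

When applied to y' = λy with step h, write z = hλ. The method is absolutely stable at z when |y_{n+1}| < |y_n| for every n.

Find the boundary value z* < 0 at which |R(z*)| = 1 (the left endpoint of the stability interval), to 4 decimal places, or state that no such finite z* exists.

Set f=λy, z=hλ:
  y_{n+1} = y_n + z·[3/5·y_n + 2/5·y_{n+1}] ⇒ (1 − 2/5z)y_{n+1} = (1 + 3/5z)y_n
  R(z) = (1 + 3/5z)/(1 − 2/5z).

Find x<0 with |R(x)|<1.
x=-0.58: |R|=0.5292
R=−1: 1+3/5x = −1+2/5x ⇒ -1/5x=2 ⇒ x=2/(-1/5)=-10.0000
Confirm numerically:
  x=-7.853: |R|=0.89631 <1
  x=-4.280: |R|=0.57817 <1
  x=-4.249: |R|=0.57394 <1
  x=-4.142: |R|=0.55902 <1
  x=-10.509: |R|=1.01956 >1
  x=-10.152: |R|=1.00601 >1
Stable set (-10.0000, 0).

left endpoint -10.0000.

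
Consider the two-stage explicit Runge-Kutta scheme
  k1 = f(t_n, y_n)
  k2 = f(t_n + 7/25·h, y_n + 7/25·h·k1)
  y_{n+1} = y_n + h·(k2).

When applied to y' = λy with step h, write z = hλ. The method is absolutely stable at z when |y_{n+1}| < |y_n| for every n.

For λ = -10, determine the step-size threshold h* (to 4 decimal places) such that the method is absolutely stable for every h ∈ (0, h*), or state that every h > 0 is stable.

On y'=λy, z=hλ:
  k1=λy_n ⇒ h·k1=z·y_n;  k2=λ(1+7/25z)y_n ⇒ h·k2=z(1+7/25z)y_n
  y_{n+1}/y_n = 1 + z(1+7/25z) = 1 + z + 7/25z²
  R(z) = 1 + z + 7/25z².

Boundary: |R(x)|=1, x<0.
x=-0.88: |R|=0.3368
R=1: x+7/25x²=0 ⇒ x=−25/7=-3.5714; min R=1−1/(4·7/25)=0.1071>−1
Confirm numerically:
  x=-3.404: |R|=0.84042 <1
  x=-2.755: |R|=0.37021 <1
  x=-1.634: |R|=0.11359 <1
  x=-4.070: |R|=1.56817 >1
  x=-3.705: |R|=1.13857 >1
Interval (-3.5714, 0).

(-3.5714,0); λ=-10 ⇒ h* = (25/7)/10 = 0.3571.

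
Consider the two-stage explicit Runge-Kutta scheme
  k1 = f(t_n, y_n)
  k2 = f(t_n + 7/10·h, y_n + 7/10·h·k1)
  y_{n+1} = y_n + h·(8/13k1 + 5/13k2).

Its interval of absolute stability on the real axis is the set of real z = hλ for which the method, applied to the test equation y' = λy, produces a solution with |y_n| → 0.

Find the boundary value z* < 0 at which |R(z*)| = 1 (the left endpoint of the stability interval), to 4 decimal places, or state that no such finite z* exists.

z* = -3.7143.

Test eqn y'=λy, z=hλ:
  k1=λy_n ⇒ h·k1=z·y_n;  k2=λ(1+7/10z)y_n ⇒ h·k2=z(1+7/10z)y_n
  y_{n+1}/y_n = 1 + 8/13z + 5/13z(1+7/10z) = 1 + z + 7/26z²
  Hence R(z) = 1 + z + 7/26z².

Boundary: |R(x)|=1, x<0.
x=-0.72: |R|=0.4196
R=1: x+7/26x²=0 ⇒ x=−26/7=-3.7143; min R=1−1/(4·7/26)=0.0714>−1
Confirm numerically:
  x=-3.326: |R|=0.65231 <1
  x=-3.078: |R|=0.47271 <1
  x=-2.184: |R|=0.10019 <1
  x=-4.311: |R|=1.69258 >1
  x=-4.262: |R|=1.62848 >1
  x=-3.966: |R|=1.26877 >1
Stable set (-3.7143, 0).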